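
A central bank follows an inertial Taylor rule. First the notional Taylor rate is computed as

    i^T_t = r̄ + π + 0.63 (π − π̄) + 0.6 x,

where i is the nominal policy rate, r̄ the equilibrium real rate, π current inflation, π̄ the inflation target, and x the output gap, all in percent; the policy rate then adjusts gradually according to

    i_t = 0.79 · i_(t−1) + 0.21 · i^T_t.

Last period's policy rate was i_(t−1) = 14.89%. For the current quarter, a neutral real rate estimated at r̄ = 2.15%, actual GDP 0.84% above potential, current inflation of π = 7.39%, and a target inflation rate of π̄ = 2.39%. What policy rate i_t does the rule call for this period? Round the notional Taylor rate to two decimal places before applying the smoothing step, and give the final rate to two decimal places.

Output 0.84% above potential → x = 0.84.
i^T_t = 2.15 + 7.39 + 0.63 × (7.39 − 2.39) + 0.6 × 0.84
   = 2.15 + 7.39 + 3.15 + 0.504 = 13.19
i_t = 0.79 × 14.89 + 0.21 × 13.19 = 11.7631 + 2.7699 = 14.53

14.53%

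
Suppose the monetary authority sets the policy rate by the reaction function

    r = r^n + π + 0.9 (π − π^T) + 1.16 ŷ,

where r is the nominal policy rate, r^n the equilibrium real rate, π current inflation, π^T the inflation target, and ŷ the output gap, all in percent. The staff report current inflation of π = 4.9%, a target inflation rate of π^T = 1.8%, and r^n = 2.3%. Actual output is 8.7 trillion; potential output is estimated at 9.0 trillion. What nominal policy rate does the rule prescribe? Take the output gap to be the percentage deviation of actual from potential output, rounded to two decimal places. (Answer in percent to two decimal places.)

6.13%

Output gap = 100 × (8.7 − 9.0) / 9.0 = -3.33%.
r = 2.30 + 4.90 + 0.9 × (4.90 − 1.80) + 1.16 × (-3.33)
   = 2.30 + 4.9 + 2.79 − 3.8628 = 6.13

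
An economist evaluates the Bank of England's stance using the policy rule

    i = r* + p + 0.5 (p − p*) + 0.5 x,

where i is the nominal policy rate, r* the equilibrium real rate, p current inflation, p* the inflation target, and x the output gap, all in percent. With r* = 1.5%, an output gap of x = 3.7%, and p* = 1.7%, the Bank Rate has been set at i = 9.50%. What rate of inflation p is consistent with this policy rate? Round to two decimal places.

4.67%

Collecting p: i = r* + (1 + 0.5) p − 0.5 p* + 0.5 x
1.5 p = 9.50 − 1.5 + 0.5 × 1.7 − 0.5 × 3.7 = 7
p = 7 / 1.5 = 4.67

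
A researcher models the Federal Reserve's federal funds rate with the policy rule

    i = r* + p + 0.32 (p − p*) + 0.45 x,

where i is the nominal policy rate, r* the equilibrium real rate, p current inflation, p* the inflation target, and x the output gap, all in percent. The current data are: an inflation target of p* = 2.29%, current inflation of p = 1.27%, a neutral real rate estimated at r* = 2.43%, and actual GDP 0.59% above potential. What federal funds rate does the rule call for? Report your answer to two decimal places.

3.64%

Output 0.59% above potential → x = 0.59.
i = 2.43 + 1.27 + 0.32 × (1.27 − 2.29) + 0.45 × 0.59
   = 2.43 + 1.27 − 0.3264 + 0.2655 = 3.64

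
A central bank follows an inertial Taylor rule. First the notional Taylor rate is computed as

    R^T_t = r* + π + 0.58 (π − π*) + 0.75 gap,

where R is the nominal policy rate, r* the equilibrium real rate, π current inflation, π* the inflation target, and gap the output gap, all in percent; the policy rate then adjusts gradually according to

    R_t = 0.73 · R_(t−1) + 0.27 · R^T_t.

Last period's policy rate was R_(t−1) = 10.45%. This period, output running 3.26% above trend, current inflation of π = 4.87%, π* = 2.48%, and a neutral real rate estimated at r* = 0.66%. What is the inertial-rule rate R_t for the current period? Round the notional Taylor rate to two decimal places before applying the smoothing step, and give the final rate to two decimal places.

10.16%

Output 3.26% above potential → gap = 3.26.
R^T_t = 0.66 + 4.87 + 0.58 × (4.87 − 2.48) + 0.75 × 3.26
   = 0.66 + 4.87 + 1.3862 + 2.445 = 9.36
R_t = 0.73 × 10.45 + 0.27 × 9.36 = 7.6285 + 2.5272 = 10.16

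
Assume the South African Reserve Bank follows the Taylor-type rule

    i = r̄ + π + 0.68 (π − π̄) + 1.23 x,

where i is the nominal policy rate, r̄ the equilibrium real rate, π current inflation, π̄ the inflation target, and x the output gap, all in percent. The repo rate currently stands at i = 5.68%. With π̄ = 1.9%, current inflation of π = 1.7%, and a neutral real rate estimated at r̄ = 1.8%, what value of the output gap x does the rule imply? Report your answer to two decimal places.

1.23 x = 5.68 − 1.8 − 1.7 − 0.68 × (1.7 − 1.9) = 2.316
x = 2.316 / 1.23 = 1.88

1.88%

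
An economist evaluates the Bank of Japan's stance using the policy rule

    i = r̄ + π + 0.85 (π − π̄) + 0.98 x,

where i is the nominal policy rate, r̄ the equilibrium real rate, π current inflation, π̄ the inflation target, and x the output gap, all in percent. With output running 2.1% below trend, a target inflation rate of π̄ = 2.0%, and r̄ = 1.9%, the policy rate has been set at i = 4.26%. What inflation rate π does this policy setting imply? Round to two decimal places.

Output 2.1% below potential → x = -2.1.
Collecting π: i = r̄ + (1 + 0.85) π − 0.85 π̄ + 0.98 x
1.85 π = 4.26 − 1.9 + 0.85 × 2.0 − 0.98 × (-2.1) = 6.118
π = 6.118 / 1.85 = 3.31

3.31%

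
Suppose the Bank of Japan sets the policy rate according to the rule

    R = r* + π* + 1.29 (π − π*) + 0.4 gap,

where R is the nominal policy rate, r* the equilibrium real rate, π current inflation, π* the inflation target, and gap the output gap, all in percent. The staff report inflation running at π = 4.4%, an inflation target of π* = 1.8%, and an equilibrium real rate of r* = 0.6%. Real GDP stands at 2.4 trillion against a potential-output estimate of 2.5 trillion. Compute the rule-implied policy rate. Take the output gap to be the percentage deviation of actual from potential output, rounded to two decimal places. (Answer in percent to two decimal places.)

Output gap = 100 × (2.4 − 2.5) / 2.5 = -4.00%.
R = 0.60 + 1.80 + 1.29 × (4.40 − 1.80) + 0.4 × (-4.00)
   = 0.60 + 1.8 + 3.354 − 1.6 = 4.15

4.15%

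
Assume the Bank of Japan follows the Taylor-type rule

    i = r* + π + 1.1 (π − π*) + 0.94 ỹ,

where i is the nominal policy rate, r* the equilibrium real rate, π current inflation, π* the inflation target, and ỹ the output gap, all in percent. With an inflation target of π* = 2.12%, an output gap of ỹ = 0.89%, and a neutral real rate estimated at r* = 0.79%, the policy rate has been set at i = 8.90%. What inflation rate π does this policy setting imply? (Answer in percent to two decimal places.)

4.57%

Collecting π: i = r* + (1 + 1.1) π − 1.1 π* + 0.94 ỹ
2.1 π = 8.90 − 0.79 + 1.1 × 2.12 − 0.94 × 0.89 = 9.6054
π = 9.6054 / 2.1 = 4.57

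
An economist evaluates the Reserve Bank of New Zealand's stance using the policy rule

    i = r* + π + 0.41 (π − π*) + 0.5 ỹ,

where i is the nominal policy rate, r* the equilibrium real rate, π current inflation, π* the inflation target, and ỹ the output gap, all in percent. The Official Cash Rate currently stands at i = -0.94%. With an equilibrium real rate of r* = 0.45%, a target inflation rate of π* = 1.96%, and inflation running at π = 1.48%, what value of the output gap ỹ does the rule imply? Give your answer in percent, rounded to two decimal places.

-5.35%

0.5 ỹ = -0.94 − 0.45 − 1.48 − 0.41 × (1.48 − 1.96) = -2.6732
ỹ = -2.6732 / 0.5 = -5.35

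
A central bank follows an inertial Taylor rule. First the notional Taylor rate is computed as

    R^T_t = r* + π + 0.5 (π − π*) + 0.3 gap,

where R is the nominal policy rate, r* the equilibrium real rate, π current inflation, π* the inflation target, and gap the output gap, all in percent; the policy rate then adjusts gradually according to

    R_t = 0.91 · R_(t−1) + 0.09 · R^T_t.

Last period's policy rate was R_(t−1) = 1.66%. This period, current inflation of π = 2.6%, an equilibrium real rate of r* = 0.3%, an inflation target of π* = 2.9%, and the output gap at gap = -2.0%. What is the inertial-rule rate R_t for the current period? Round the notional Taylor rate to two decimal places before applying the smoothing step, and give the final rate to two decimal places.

1.70%

R^T_t = 0.3 + 2.6 + 0.5 × (2.6 − 2.9) + 0.3 × (-2.0)
   = 0.3 + 2.6 − 0.15 − 0.6 = 2.15
R_t = 0.91 × 1.66 + 0.09 × 2.15 = 1.5106 + 0.1935 = 1.70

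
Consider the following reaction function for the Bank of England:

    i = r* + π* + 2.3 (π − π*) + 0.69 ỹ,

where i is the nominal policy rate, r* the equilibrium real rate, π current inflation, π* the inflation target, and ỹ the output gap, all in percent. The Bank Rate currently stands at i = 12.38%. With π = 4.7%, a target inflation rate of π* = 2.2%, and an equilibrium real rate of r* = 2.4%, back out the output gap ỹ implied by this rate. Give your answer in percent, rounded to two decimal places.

2.94%

0.69 ỹ = 12.38 − 2.4 − 2.2 − 2.3 × (4.7 − 2.2) = 2.03
ỹ = 2.03 / 0.69 = 2.94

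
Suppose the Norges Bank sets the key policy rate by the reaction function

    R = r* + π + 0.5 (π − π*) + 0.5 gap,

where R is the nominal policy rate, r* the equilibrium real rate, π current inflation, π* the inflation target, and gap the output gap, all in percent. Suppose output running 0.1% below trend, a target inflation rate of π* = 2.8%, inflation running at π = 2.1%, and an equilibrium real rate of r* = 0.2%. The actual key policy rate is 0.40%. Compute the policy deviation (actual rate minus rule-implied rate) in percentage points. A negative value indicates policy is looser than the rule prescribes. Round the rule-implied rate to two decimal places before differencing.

Output 0.1% below potential → gap = -0.1.
R = 0.2 + 2.1 + 0.5 × (2.1 − 2.8) + 0.5 × (-0.1)
   = 0.2 + 2.1 − 0.35 − 0.05 = 1.90
Deviation = 0.40 − 1.90 = -1.50 pp.

-1.50 pp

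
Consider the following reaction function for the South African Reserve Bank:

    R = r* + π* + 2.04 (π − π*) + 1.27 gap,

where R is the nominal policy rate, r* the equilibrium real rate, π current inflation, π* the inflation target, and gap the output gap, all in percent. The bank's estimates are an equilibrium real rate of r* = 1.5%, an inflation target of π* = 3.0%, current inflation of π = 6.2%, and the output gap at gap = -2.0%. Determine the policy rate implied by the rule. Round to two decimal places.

8.49%

R = 1.5 + 3.0 + 2.04 × (6.2 − 3.0) + 1.27 × (-2.0)
   = 1.5 + 3 + 6.528 − 2.54 = 8.49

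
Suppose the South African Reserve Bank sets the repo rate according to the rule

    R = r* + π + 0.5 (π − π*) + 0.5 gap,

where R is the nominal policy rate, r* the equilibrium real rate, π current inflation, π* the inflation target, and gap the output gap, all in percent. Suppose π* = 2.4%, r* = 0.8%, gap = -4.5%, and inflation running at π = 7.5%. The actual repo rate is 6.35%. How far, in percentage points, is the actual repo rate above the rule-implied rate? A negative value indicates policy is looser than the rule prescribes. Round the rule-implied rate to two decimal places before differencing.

-2.25 pp

R = 0.8 + 7.5 + 0.5 × (7.5 − 2.4) + 0.5 × (-4.5)
   = 0.8 + 7.5 + 2.55 − 2.25 = 8.60
Deviation = 6.35 − 8.60 = -2.25 pp.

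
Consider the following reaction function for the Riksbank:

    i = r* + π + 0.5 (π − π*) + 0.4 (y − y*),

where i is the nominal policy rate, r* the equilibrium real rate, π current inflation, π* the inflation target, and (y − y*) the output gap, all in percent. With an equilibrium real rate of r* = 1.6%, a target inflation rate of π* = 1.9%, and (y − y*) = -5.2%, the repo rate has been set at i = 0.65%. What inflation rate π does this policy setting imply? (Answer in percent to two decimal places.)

1.39%

Collecting π: i = r* + (1 + 0.5) π − 0.5 π* + 0.4 (y − y*)
1.5 π = 0.65 − 1.6 + 0.5 × 1.9 − 0.4 × (-5.2) = 2.08
π = 2.08 / 1.5 = 1.39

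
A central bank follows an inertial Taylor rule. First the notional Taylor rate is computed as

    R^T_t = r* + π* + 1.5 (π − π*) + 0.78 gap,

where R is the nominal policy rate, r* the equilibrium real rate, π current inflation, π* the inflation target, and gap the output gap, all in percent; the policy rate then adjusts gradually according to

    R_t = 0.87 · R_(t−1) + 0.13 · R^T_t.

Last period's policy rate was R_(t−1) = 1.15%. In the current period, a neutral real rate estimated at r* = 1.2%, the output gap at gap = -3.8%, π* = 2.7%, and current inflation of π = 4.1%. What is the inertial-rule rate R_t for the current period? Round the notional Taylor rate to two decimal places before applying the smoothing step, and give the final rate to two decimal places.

R^T_t = 1.2 + 2.7 + 1.5 × (4.1 − 2.7) + 0.78 × (-3.8)
   = 1.2 + 2.7 + 2.1 − 2.964 = 3.04
R_t = 0.87 × 1.15 + 0.13 × 3.04 = 1.0005 + 0.3952 = 1.40

1.40%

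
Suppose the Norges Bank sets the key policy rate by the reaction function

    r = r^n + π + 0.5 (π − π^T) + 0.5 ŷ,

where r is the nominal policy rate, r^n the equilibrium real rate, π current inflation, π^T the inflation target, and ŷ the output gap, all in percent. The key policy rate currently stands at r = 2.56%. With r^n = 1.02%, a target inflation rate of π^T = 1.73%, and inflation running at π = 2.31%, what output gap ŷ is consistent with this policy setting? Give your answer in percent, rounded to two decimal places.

-2.12%

0.5 ŷ = 2.56 − 1.02 − 2.31 − 0.5 × (2.31 − 1.73) = -1.06
ŷ = -1.06 / 0.5 = -2.12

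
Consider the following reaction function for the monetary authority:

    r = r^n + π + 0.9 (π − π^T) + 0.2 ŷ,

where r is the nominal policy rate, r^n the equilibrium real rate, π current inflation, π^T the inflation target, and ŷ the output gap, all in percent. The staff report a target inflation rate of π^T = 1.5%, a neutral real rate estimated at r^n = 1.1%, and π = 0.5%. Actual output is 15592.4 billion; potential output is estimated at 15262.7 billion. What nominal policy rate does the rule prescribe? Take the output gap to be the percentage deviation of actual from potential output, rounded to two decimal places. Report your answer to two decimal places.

1.13%

Output gap = 100 × (15592.4 − 15262.7) / 15262.7 = 2.16%.
r = 1.10 + 0.50 + 0.9 × (0.50 − 1.50) + 0.2 × 2.16
   = 1.10 + 0.5 − 0.9 + 0.432 = 1.13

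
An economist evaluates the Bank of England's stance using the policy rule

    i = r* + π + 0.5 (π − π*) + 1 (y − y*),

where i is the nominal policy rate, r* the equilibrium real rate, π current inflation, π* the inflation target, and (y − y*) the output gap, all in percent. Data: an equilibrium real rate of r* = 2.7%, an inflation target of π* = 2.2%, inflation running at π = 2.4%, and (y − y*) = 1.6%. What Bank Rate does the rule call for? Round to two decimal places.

6.80%

i = 2.7 + 2.4 + 0.5 × (2.4 − 2.2) + 1 × 1.6
   = 2.7 + 2.4 + 0.1 + 1.6 = 6.80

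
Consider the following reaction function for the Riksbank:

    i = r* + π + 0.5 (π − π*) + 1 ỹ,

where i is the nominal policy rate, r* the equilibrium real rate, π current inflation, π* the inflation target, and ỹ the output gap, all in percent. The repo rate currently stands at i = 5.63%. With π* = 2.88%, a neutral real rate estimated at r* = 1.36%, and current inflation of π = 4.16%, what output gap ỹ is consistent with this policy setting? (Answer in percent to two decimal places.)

-0.53%

1 ỹ = 5.63 − 1.36 − 4.16 − 0.5 × (4.16 − 2.88) = -0.53
ỹ = -0.53 / 1 = -0.53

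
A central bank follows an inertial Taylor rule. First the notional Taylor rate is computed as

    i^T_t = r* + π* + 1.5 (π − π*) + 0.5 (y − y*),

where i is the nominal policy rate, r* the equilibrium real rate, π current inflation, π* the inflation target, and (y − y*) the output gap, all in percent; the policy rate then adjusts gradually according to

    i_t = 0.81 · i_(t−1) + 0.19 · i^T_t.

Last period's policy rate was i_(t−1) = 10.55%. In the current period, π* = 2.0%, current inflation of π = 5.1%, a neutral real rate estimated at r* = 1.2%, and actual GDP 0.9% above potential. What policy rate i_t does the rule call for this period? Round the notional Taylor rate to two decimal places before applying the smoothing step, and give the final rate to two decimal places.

10.12%

Output 0.9% above potential → (y − y*) = 0.9.
i^T_t = 1.2 + 2.0 + 1.5 × (5.1 − 2.0) + 0.5 × 0.9
   = 1.2 + 2 + 4.65 + 0.45 = 8.30
i_t = 0.81 × 10.55 + 0.19 × 8.30 = 8.5455 + 1.577 = 10.12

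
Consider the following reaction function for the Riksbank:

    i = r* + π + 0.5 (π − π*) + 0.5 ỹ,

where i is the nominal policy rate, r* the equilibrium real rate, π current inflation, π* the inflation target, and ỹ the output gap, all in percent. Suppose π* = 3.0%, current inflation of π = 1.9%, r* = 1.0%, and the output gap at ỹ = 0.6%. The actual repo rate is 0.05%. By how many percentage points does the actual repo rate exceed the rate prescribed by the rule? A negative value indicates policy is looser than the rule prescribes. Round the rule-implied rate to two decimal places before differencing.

i = 1.0 + 1.9 + 0.5 × (1.9 − 3.0) + 0.5 × 0.6
   = 1.0 + 1.9 − 0.55 + 0.3 = 2.65
Deviation = 0.05 − 2.65 = -2.60 pp.

-2.60 pp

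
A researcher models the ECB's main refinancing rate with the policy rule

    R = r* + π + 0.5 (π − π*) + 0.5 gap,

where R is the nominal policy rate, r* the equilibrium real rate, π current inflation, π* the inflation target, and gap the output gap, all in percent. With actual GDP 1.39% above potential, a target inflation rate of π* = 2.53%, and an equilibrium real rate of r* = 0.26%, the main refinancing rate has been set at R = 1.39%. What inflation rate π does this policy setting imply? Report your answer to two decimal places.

1.13%

Output 1.39% above potential → gap = 1.39.
Collecting π: R = r* + (1 + 0.5) π − 0.5 π* + 0.5 gap
1.5 π = 1.39 − 0.26 + 0.5 × 2.53 − 0.5 × 1.39 = 1.7
π = 1.7 / 1.5 = 1.13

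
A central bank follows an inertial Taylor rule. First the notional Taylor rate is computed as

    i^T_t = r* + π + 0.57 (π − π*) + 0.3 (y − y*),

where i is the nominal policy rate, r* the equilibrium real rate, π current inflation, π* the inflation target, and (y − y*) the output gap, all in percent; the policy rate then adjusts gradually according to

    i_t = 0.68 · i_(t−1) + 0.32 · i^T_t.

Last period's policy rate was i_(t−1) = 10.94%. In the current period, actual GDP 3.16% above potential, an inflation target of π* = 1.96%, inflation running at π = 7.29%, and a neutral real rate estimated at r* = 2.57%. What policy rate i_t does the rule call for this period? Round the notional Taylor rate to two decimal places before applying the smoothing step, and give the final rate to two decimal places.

11.87%

Output 3.16% above potential → (y − y*) = 3.16.
i^T_t = 2.57 + 7.29 + 0.57 × (7.29 − 1.96) + 0.3 × 3.16
   = 2.57 + 7.29 + 3.0381 + 0.948 = 13.85
i_t = 0.68 × 10.94 + 0.32 × 13.85 = 7.4392 + 4.432 = 11.87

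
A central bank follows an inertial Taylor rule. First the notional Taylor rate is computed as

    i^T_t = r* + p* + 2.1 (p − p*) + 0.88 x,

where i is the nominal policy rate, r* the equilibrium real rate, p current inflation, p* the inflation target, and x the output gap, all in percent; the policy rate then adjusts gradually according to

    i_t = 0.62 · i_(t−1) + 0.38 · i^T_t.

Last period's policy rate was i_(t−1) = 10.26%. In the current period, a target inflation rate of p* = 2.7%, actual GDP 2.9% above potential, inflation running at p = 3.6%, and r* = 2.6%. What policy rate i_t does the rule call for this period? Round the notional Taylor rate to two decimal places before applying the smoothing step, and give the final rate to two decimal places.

Output 2.9% above potential → x = 2.9.
i^T_t = 2.6 + 2.7 + 2.1 × (3.6 − 2.7) + 0.88 × 2.9
   = 2.6 + 2.7 + 1.89 + 2.552 = 9.74
i_t = 0.62 × 10.26 + 0.38 × 9.74 = 6.3612 + 3.7012 = 10.06

10.06%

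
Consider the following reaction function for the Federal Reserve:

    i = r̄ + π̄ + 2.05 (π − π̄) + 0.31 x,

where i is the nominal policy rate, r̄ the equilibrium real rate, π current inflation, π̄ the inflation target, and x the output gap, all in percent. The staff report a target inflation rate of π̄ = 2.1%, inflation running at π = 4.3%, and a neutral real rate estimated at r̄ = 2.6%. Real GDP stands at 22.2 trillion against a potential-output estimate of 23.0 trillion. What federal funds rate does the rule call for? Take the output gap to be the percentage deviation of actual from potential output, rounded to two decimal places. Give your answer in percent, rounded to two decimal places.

8.13%

Output gap = 100 × (22.2 − 23.0) / 23.0 = -3.48%.
i = 2.60 + 2.10 + 2.05 × (4.30 − 2.10) + 0.31 × (-3.48)
   = 2.60 + 2.1 + 4.51 − 1.0788 = 8.13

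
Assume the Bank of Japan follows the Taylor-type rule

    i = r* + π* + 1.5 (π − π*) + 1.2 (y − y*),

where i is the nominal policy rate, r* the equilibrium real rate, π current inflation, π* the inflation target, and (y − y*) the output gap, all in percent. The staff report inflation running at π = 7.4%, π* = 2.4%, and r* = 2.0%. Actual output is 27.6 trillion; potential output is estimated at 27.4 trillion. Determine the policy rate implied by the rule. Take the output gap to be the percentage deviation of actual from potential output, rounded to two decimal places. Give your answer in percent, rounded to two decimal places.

12.78%

Output gap = 100 × (27.6 − 27.4) / 27.4 = 0.73%.
i = 2.00 + 2.40 + 1.5 × (7.40 − 2.40) + 1.2 × 0.73
   = 2.00 + 2.4 + 7.5 + 0.876 = 12.78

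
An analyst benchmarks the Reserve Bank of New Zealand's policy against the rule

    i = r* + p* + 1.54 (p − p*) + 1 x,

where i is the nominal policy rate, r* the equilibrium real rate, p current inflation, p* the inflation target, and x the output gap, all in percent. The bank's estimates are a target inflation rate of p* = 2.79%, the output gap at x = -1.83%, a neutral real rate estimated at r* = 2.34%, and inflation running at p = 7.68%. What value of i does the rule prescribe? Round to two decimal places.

i = 2.34 + 2.79 + 1.54 × (7.68 − 2.79) + 1 × (-1.83)
   = 2.34 + 2.79 + 7.5306 − 1.83 = 10.83

10.83%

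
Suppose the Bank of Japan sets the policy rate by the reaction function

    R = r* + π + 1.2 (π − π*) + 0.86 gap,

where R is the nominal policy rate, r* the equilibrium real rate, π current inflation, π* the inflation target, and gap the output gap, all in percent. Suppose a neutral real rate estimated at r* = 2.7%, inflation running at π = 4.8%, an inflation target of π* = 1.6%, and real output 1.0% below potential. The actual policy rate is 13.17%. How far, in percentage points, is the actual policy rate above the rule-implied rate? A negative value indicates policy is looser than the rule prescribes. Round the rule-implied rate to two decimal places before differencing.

2.69 pp

Output 1.0% below potential → gap = -1.0.
R = 2.7 + 4.8 + 1.2 × (4.8 − 1.6) + 0.86 × (-1.0)
   = 2.7 + 4.8 + 3.84 − 0.86 = 10.48
Deviation = 13.17 − 10.48 = 2.69 pp.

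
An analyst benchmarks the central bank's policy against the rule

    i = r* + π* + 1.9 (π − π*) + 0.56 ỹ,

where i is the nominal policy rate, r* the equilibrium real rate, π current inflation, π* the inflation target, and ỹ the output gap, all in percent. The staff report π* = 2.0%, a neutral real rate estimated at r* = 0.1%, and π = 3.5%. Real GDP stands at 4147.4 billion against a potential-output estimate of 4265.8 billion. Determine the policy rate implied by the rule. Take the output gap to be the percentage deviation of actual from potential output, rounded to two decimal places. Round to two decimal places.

Output gap = 100 × (4147.4 − 4265.8) / 4265.8 = -2.78%.
i = 0.10 + 2.00 + 1.9 × (3.50 − 2.00) + 0.56 × (-2.78)
   = 0.10 + 2 + 2.85 − 1.5568 = 3.39

3.39%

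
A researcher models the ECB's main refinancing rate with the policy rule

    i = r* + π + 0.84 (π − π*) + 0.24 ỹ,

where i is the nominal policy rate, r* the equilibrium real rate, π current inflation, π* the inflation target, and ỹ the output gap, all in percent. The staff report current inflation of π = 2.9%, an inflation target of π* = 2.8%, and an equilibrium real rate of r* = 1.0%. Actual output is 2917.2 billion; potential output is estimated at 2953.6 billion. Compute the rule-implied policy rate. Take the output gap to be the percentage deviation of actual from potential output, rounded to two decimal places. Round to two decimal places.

3.69%

Output gap = 100 × (2917.2 − 2953.6) / 2953.6 = -1.23%.
i = 1.00 + 2.90 + 0.84 × (2.90 − 2.80) + 0.24 × (-1.23)
   = 1.00 + 2.9 + 0.084 − 0.2952 = 3.69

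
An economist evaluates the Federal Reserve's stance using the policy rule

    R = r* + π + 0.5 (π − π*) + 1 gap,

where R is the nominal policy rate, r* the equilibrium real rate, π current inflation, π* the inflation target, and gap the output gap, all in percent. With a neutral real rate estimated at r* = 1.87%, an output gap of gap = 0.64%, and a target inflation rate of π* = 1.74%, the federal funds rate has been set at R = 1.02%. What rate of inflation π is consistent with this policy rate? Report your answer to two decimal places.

-0.41%

Collecting π: R = r* + (1 + 0.5) π − 0.5 π* + 1 gap
1.5 π = 1.02 − 1.87 + 0.5 × 1.74 − 1 × 0.64 = -0.62
π = -0.62 / 1.5 = -0.41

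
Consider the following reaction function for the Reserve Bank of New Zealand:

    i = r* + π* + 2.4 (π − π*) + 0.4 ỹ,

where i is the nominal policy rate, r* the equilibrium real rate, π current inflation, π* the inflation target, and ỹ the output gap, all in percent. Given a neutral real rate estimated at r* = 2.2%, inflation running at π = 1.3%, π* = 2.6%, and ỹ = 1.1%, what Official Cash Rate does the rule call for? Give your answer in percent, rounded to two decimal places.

2.12%

i = 2.2 + 2.6 + 2.4 × (1.3 − 2.6) + 0.4 × 1.1
   = 2.2 + 2.6 − 3.12 + 0.44 = 2.12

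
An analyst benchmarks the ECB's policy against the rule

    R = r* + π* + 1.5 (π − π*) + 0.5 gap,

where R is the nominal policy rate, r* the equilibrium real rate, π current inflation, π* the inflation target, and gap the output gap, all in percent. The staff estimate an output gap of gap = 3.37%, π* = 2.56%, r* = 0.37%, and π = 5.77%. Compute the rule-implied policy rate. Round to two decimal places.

R = 0.37 + 2.56 + 1.5 × (5.77 − 2.56) + 0.5 × 3.37
   = 0.37 + 2.56 + 4.815 + 1.685 = 9.43

9.43%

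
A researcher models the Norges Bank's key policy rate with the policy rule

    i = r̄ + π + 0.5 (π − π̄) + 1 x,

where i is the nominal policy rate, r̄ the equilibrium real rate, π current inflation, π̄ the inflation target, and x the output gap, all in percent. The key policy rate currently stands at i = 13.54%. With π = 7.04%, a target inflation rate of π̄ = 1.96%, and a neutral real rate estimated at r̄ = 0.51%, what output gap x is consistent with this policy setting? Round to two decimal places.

3.45%

1 x = 13.54 − 0.51 − 7.04 − 0.5 × (7.04 − 1.96) = 3.45
x = 3.45 / 1 = 3.45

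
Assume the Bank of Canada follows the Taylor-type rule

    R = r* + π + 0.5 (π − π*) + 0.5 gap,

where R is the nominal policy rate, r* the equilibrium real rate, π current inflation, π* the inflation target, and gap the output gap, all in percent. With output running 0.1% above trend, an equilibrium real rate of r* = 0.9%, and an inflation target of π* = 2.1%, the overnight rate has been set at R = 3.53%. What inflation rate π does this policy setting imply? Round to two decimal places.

Output 0.1% above potential → gap = 0.1.
Collecting π: R = r* + (1 + 0.5) π − 0.5 π* + 0.5 gap
1.5 π = 3.53 − 0.9 + 0.5 × 2.1 − 0.5 × 0.1 = 3.63
π = 3.63 / 1.5 = 2.42

2.42%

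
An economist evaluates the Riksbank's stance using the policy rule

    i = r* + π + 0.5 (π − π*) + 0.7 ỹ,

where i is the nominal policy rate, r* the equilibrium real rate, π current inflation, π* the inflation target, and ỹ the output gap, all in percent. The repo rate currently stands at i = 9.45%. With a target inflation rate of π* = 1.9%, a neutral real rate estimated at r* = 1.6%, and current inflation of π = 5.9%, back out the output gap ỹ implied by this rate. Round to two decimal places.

-0.07%

0.7 ỹ = 9.45 − 1.6 − 5.9 − 0.5 × (5.9 − 1.9) = -0.05
ỹ = -0.05 / 0.7 = -0.07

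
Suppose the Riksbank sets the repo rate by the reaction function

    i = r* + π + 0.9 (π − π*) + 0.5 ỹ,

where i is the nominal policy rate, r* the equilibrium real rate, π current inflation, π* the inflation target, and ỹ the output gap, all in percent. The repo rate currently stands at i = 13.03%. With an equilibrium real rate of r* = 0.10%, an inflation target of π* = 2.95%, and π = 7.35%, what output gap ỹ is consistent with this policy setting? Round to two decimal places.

0.5 ỹ = 13.03 − 0.10 − 7.35 − 0.9 × (7.35 − 2.95) = 1.62
ỹ = 1.62 / 0.5 = 3.24

3.24%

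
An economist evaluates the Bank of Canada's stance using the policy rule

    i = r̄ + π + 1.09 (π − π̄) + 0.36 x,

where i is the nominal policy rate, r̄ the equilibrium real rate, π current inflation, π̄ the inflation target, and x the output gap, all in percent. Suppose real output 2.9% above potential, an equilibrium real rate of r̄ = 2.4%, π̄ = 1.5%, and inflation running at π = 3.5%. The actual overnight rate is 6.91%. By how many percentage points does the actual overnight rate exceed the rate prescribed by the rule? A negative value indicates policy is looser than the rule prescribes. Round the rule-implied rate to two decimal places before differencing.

-2.21 pp

Output 2.9% above potential → x = 2.9.
i = 2.4 + 3.5 + 1.09 × (3.5 − 1.5) + 0.36 × 2.9
   = 2.4 + 3.5 + 2.18 + 1.044 = 9.12
Deviation = 6.91 − 9.12 = -2.21 pp.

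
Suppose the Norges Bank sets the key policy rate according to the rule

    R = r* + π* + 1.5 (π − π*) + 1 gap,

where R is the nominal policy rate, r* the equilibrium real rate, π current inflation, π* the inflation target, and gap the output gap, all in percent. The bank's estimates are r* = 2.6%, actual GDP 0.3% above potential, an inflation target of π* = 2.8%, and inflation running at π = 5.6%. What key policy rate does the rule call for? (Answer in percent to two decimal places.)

9.90%

Output 0.3% above potential → gap = 0.3.
R = 2.6 + 2.8 + 1.5 × (5.6 − 2.8) + 1 × 0.3
   = 2.6 + 2.8 + 4.2 + 0.3 = 9.90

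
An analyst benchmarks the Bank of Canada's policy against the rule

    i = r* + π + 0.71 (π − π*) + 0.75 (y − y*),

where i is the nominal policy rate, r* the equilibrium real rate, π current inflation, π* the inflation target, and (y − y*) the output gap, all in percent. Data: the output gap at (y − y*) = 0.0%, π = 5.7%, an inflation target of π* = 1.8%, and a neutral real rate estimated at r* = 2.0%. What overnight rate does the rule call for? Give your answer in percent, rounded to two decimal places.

10.47%

i = 2.0 + 5.7 + 0.71 × (5.7 − 1.8) + 0.75 × 0.0
   = 2.0 + 5.7 + 2.769 + 0 = 10.47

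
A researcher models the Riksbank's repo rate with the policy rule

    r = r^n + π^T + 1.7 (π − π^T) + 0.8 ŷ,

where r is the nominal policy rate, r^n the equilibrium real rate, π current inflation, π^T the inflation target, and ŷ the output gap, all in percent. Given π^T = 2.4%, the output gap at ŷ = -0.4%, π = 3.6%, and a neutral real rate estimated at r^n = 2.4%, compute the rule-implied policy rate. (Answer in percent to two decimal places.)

r = 2.4 + 2.4 + 1.7 × (3.6 − 2.4) + 0.8 × (-0.4)
   = 2.4 + 2.4 + 2.04 − 0.32 = 6.52

6.52%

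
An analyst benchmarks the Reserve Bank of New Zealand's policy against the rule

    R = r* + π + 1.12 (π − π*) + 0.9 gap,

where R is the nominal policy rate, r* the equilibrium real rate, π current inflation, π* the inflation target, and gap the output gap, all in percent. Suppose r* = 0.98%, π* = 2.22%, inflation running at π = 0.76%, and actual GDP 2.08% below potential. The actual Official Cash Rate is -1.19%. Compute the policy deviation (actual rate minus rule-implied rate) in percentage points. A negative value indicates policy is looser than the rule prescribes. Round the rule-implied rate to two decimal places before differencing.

Output 2.08% below potential → gap = -2.08.
R = 0.98 + 0.76 + 1.12 × (0.76 − 2.22) + 0.9 × (-2.08)
   = 0.98 + 0.76 − 1.6352 − 1.872 = -1.77
Deviation = -1.19 − (-1.77) = 0.58 pp.

0.58 pp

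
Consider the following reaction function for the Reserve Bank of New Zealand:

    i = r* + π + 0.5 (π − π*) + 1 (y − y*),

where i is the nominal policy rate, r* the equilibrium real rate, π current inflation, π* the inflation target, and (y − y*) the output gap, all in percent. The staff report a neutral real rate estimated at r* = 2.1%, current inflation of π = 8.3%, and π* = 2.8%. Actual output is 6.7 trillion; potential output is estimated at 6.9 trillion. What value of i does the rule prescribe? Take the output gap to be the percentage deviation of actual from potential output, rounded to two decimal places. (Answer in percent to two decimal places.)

Output gap = 100 × (6.7 − 6.9) / 6.9 = -2.90%.
i = 2.10 + 8.30 + 0.5 × (8.30 − 2.80) + 1 × (-2.90)
   = 2.10 + 8.3 + 2.75 − 2.9 = 10.25

10.25%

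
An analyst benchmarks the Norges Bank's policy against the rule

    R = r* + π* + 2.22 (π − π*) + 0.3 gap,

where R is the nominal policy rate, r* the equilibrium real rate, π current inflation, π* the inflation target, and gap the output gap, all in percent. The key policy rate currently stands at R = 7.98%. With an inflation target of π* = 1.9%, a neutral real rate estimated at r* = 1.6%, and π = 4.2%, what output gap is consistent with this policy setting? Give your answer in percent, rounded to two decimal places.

-2.09%

0.3 gap = 7.98 − 1.6 − 1.9 − 2.22 × (4.2 − 1.9) = -0.626
gap = -0.626 / 0.3 = -2.09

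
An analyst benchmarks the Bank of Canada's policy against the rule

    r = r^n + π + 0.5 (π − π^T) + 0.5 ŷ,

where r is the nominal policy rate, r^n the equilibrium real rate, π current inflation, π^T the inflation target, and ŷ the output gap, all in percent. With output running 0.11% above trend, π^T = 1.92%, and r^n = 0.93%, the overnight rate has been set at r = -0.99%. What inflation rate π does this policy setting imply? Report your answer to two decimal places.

-0.68%

Output 0.11% above potential → ŷ = 0.11.
Collecting π: r = r^n + (1 + 0.5) π − 0.5 π^T + 0.5 ŷ
1.5 π = -0.99 − 0.93 + 0.5 × 1.92 − 0.5 × 0.11 = -1.015
π = -1.015 / 1.5 = -0.68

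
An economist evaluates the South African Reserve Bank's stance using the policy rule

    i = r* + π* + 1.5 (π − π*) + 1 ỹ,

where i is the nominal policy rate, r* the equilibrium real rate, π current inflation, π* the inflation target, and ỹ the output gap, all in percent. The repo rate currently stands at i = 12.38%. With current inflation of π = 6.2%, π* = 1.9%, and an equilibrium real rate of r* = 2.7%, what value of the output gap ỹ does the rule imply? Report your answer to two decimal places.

1 ỹ = 12.38 − 2.7 − 1.9 − 1.5 × (6.2 − 1.9) = 1.33
ỹ = 1.33 / 1 = 1.33

1.33%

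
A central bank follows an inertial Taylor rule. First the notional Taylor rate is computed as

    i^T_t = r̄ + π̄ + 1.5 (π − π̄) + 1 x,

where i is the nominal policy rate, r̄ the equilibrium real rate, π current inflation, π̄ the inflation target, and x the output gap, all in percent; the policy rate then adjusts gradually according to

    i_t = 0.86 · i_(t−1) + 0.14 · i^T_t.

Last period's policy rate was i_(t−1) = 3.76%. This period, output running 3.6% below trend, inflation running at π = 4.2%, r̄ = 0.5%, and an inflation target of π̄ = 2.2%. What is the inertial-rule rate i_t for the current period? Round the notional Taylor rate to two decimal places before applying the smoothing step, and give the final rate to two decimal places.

Output 3.6% below potential → x = -3.6.
i^T_t = 0.5 + 2.2 + 1.5 × (4.2 − 2.2) + 1 × (-3.6)
   = 0.5 + 2.2 + 3 − 3.6 = 2.10
i_t = 0.86 × 3.76 + 0.14 × 2.10 = 3.2336 + 0.294 = 3.53

3.53%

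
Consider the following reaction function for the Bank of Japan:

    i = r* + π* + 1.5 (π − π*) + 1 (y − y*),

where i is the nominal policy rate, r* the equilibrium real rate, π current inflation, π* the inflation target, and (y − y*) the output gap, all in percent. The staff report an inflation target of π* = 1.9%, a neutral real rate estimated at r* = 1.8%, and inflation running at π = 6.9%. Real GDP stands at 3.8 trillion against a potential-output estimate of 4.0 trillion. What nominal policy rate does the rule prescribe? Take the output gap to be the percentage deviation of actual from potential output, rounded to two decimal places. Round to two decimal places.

Output gap = 100 × (3.8 − 4.0) / 4.0 = -5.00%.
i = 1.80 + 1.90 + 1.5 × (6.90 − 1.90) + 1 × (-5.00)
   = 1.80 + 1.9 + 7.5 − 5 = 6.20

6.20%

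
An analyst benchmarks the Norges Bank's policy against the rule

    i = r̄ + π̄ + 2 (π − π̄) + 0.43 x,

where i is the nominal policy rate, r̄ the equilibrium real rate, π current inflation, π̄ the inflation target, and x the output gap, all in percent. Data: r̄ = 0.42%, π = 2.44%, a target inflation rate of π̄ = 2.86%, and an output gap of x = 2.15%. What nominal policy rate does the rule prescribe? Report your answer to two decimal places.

i = 0.42 + 2.86 + 2 × (2.44 − 2.86) + 0.43 × 2.15
   = 0.42 + 2.86 − 0.84 + 0.9245 = 3.36

3.36%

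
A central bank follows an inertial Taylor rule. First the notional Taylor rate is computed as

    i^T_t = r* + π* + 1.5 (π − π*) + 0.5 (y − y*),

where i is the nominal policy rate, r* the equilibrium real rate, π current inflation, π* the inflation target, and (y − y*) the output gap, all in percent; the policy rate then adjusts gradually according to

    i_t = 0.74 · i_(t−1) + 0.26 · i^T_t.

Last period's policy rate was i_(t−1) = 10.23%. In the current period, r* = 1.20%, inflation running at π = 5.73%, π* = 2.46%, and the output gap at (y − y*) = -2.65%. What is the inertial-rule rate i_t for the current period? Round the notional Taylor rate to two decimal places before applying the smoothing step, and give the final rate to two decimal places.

9.45%

i^T_t = 1.20 + 2.46 + 1.5 × (5.73 − 2.46) + 0.5 × (-2.65)
   = 1.20 + 2.46 + 4.905 − 1.325 = 7.24
i_t = 0.74 × 10.23 + 0.26 × 7.24 = 7.5702 + 1.8824 = 9.45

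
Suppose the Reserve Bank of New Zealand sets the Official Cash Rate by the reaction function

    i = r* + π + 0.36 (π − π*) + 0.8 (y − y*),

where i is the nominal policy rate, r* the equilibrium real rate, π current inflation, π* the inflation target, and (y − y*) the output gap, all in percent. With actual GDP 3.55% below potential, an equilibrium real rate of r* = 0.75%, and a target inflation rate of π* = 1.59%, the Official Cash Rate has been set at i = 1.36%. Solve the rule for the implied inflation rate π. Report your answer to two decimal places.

Output 3.55% below potential → (y − y*) = -3.55.
Collecting π: i = r* + (1 + 0.36) π − 0.36 π* + 0.8 (y − y*)
1.36 π = 1.36 − 0.75 + 0.36 × 1.59 − 0.8 × (-3.55) = 4.0224
π = 4.0224 / 1.36 = 2.96

2.96%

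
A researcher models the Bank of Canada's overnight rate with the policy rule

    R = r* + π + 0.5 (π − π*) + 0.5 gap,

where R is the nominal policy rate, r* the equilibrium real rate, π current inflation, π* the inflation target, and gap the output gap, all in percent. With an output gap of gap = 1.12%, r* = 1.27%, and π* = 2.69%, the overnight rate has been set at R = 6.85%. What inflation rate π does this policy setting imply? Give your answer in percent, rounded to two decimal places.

4.24%

Collecting π: R = r* + (1 + 0.5) π − 0.5 π* + 0.5 gap
1.5 π = 6.85 − 1.27 + 0.5 × 2.69 − 0.5 × 1.12 = 6.365
π = 6.365 / 1.5 = 4.24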